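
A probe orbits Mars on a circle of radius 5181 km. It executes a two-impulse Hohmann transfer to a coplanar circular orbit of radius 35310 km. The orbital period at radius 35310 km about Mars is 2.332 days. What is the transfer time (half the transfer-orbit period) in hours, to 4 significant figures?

t = 12.15 hours

From Kepler's third law T² = 4π²r³/μ at r = 35310 km, T = 2.332 days = 2.332 × 86400 s = 2.014848×10^5 s: μ = 4π²r³/T² = 42812.3 km³/s².
The Hohmann ellipse has a_t = (r₁ + r₂)/2 = 20245.5 km.
By Kepler's third law the transfer-orbit period is T = 2π√(a_t³/μ), so t = T/2 = 43740 s.
Converting: 43740 s ÷ 3600 s/hour = 12.15 hours.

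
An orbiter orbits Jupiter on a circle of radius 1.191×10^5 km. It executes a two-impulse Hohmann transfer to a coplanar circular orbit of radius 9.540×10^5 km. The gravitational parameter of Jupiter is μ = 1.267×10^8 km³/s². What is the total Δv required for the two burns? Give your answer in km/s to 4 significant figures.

The Hohmann ellipse has a_t = (r₁ + r₂)/2 = 5.3655×10^5 km.
At r₁ the circular-orbit speed is v₁ = √(μ/r₁) = 32.616 km/s.
On the transfer ellipse at r₁, vis-viva gives v_p = √[μ(2/r₁ − 1/a_t)] = 43.491 km/s.
First burn Δv₁ = |v_p − v₁| = 10.875 km/s.
At r₂, v₂ = √(μ/r₂) = 11.5243 km/s.
Transfer-orbit speed at r₂: v_a = √[μ(2/r₂ − 1/a_t)] = 5.42956 km/s.
Second burn Δv₂ = |v₂ − v_a| = 6.0947 km/s.
Δv = Δv₁ + Δv₂ = 10.875 + 6.0947 = 16.97 km/s.

Δv = 16.97 km/s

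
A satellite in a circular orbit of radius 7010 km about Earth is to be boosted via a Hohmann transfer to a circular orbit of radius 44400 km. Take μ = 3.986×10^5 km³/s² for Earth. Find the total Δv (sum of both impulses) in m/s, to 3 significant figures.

Semi-major axis of the transfer orbit: a_t = (7010 + 44400)/2 = 25705 km.
At r₁ the circular-orbit speed is v₁ = √(μ/r₁) = 7.54066 km/s.
Transfer-orbit speed at r₁ (v² = μ(2/r − 1/a)): v_p = √[μ(2/r₁ − 1/a_t)] = 9.91043 km/s.
First burn Δv₁ = |v_p − v₁| = 2.3698 km/s.
Circular speed at r₂: v₂ = √(μ/r₂) = 2.996244 km/s.
Transfer-orbit speed at r₂: v_a = √[μ(2/r₂ − 1/a_t)] = 1.564687 km/s.
Second burn Δv₂ = |v₂ − v_a| = 1.4316 km/s.
Total Δv = Δv₁ + Δv₂ = 3.801 km/s.

Δv = 3800 m/s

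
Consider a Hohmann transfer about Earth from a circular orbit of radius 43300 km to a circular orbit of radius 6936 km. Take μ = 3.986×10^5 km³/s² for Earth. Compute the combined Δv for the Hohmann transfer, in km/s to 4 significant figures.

Δv = 3.812 km/s

The Hohmann ellipse has a_t = (r₁ + r₂)/2 = 25118 km.
At r₁ the circular-orbit speed is v₁ = √(μ/r₁) = 3.034 km/s.
Transfer-orbit speed at r₁ (vis-viva): v_a = √[μ(2/r₁ − 1/a_t)] = 1.594 km/s.
First burn Δv₁ = |v_a − v₁| = 1.440 km/s.
At r₂, v₂ = √(μ/r₂) = 7.581 km/s.
Transfer-orbit speed at r₂: v_p = √[μ(2/r₂ − 1/a_t)] = 9.953 km/s.
Second burn Δv₂ = |v₂ − v_p| = 2.372 km/s.
Total Δv = Δv₁ + Δv₂ = 3.812 km/s.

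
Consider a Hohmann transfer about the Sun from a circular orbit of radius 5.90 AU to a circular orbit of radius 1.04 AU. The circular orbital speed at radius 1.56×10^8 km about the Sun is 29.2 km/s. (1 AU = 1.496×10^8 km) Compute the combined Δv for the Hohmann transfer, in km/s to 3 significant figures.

Δv = 14.4 km/s

From the circular-orbit relation v² = μ/r at r = 1.56×10^8 km: μ = v²r = (29.2)² × 1.56×10^8 = 1.33012×10^11 km³/s².
In km: r₁ = 5.90 × 1.496×10^8 = 8.8264×10^8 km; r₂ = 1.04 × 1.496×10^8 = 1.55584×10^8 km.
Semi-major axis of the transfer orbit: a_t = (8.8264×10^8 + 1.55584×10^8)/2 = 5.19112×10^8 km.
Circular speed at r₁: v₁ = √(μ/r₁) = √(1.33012×10^11/8.8264×10^8) = 12.276 km/s.
On the transfer ellipse at r₁, vis-viva gives v_a = √[μ(2/r₁ − 1/a_t)] = 6.7206 km/s.
First burn Δv₁ = |v_a − v₁| = 5.555 km/s.
Circular speed at r₂: v₂ = √(μ/r₂) = 29.239 km/s.
Transfer-orbit speed at r₂: v_p = √[μ(2/r₂ − 1/a_t)] = 38.126 km/s.
Second burn Δv₂ = |v₂ − v_p| = 8.887 km/s.
Total Δv = Δv₁ + Δv₂ = 14.44 km/s.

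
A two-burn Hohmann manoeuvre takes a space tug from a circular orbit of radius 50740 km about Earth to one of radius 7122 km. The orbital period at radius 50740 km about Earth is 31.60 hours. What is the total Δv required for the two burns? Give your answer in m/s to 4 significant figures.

From Kepler's third law T² = 4π²r³/μ at r = 50740 km, T = 31.60 hours = 31.60 × 3600 s = 1.1376×10^5 s: μ = 4π²r³/T² = 3.98503×10^5 km³/s².
Semi-major axis of the transfer orbit: a_t = (50740 + 7122)/2 = 28931 km.
At r₁ the circular-orbit speed is v₁ = √(μ/r₁) = 2.802 km/s.
Transfer-orbit speed at r₁ (vis-viva): v_a = √[μ(2/r₁ − 1/a_t)] = 1.390 km/s.
First burn Δv₁ = |v_a − v₁| = 1.412 km/s.
At r₂, v₂ = √(μ/r₂) = 7.480 km/s.
Transfer-orbit speed at r₂: v_p = √[μ(2/r₂ − 1/a_t)] = 9.906 km/s.
Second burn Δv₂ = |v₂ − v_p| = 2.426 km/s.
Total Δv = Δv₁ + Δv₂ = 3.838 km/s.

Δv = 3838 m/s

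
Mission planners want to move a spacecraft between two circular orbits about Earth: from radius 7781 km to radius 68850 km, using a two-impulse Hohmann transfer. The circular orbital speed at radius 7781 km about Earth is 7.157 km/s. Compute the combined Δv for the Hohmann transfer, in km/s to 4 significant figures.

Δv = 3.759 km/s

From the circular-orbit relation v² = μ/r at r = 7781 km: μ = v²r = (7.157)² × 7781 = 3.98563×10^5 km³/s².
The Hohmann ellipse has a_t = (r₁ + r₂)/2 = 38315.5 km.
Circular speed at r₁: v₁ = √(μ/r₁) = √(3.98563×10^5/7781) = 7.157 km/s.
On the transfer ellipse at r₁, vis-viva equation gives v_p = √[μ(2/r₁ − 1/a_t)] = 9.594 km/s.
First burn Δv₁ = |v_p − v₁| = 2.437 km/s.
At r₂, v₂ = √(μ/r₂) = 2.406 km/s.
Transfer-orbit speed at r₂: v_a = √[μ(2/r₂ − 1/a_t)] = 1.084 km/s.
Second burn Δv₂ = |v₂ − v_a| = 1.322 km/s.
Total Δv = Δv₁ + Δv₂ = 3.759 km/s.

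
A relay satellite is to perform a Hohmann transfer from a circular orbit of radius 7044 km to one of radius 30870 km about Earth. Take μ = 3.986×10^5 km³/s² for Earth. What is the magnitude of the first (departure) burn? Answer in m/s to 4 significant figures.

Δv₁ = 2077 m/s

Semi-major axis of the transfer orbit: a_t = (7044 + 30870)/2 = 18957 km.
Circular speed at r = 7044 km: v_c = √(μ/r) = 7.522 km/s.
Vis-viva on the transfer ellipse at r = 7044 km gives v_t = √[μ(2/r − 1/a_t)] = 9.599 km/s.
Δv₁ = |v_t − v_c| = |9.599 − 7.522| = 2.077 km/s.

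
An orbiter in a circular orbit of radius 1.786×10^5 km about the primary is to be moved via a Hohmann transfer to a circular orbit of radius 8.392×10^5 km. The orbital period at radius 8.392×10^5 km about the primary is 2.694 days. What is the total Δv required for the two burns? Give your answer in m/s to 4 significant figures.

Δv = 23190 m/s

From Kepler's third law T² = 4π²r³/μ at r = 8.392×10^5 km, T = 2.694 days = 2.694 × 86400 s = 2.327616×10^5 s: μ = 4π²r³/T² = 4.30659×10^8 km³/s².
Semi-major axis of the transfer orbit: a_t = (1.786×10^5 + 8.392×10^5)/2 = 5.089×10^5 km.
At r₁ the circular-orbit speed is v₁ = √(μ/r₁) = 49.105 km/s.
Transfer-orbit speed at r₁ (vis-viva): v_p = √[μ(2/r₁ − 1/a_t)] = 63.058 km/s.
First burn Δv₁ = |v_p − v₁| = 13.953 km/s.
At r₂, v₂ = √(μ/r₂) = 22.6534 km/s.
Transfer-orbit speed at r₂: v_a = √[μ(2/r₂ − 1/a_t)] = 13.4202 km/s.
Second burn Δv₂ = |v₂ − v_a| = 9.2332 km/s.
Total Δv = Δv₁ + Δv₂ = 23.19 km/s.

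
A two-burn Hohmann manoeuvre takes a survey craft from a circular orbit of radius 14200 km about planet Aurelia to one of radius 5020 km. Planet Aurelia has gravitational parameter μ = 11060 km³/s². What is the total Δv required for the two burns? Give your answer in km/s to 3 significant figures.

Transfer-ellipse semi-major axis a_t = (r₁ + r₂)/2 = (14200 + 5020)/2 = 9610 km.
Circular speed at r₁: v₁ = √(μ/r₁) = √(11060/14200) = 0.88254 km/s.
Transfer-orbit speed at r₁ (vis-viva): v_a = √[μ(2/r₁ − 1/a_t)] = 0.63786 km/s.
First burn Δv₁ = |v_a − v₁| = 0.2447 km/s.
Circular speed at r₂: v₂ = √(μ/r₂) = 1.484 km/s.
Transfer-orbit speed at r₂: v_p = √[μ(2/r₂ − 1/a_t)] = 1.804 km/s.
Second burn Δv₂ = |v₂ − v_p| = 0.3200 km/s.
Δv = Δv₁ + Δv₂ = 0.2447 + 0.3200 = 0.5647 km/s.

Δv = 0.565 km/s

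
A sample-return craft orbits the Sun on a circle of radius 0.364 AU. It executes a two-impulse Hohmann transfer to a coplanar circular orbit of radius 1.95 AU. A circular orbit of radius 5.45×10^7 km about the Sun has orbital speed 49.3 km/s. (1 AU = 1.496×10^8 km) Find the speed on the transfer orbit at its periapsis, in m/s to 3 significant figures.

From the circular-orbit relation v² = μ/r at r = 5.45×10^7 km: μ = v²r = (49.3)² × 5.45×10^7 = 1.32462×10^11 km³/s².
In km: r₁ = 0.364 × 1.496×10^8 = 5.44544×10^7 km; r₂ = 1.95 × 1.496×10^8 = 2.9172×10^8 km.
Transfer-ellipse semi-major axis a_t = (r₁ + r₂)/2 = (5.44544×10^7 + 2.9172×10^8)/2 = 1.730872×10^8 km.
At periapsis, r = 5.44544×10^7 km.
Vis-viva: v = √[μ(2/r − 1/a_t)] = √[1.32462×10^11 × (2/5.44544×10^7 − 1/1.730872×10^8)] = 64.03 km/s.

v = 64000 m/s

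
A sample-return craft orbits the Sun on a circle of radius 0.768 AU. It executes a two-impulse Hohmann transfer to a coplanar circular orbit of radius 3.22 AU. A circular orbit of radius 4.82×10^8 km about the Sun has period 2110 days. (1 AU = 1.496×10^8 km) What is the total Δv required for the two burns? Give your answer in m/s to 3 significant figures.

Δv = 15500 m/s

From Kepler's third law T² = 4π²r³/μ at r = 4.82×10^8 km, T = 2110 days = 2110 × 86400 s = 1.82304×10^8 s: μ = 4π²r³/T² = 1.33017×10^11 km³/s².
In km: r₁ = 0.768 × 1.496×10^8 = 1.148928×10^8 km; r₂ = 3.22 × 1.496×10^8 = 4.81712×10^8 km.
The Hohmann ellipse has a_t = (r₁ + r₂)/2 = 2.983024×10^8 km.
Circular speed at r₁: v₁ = √(μ/r₁) = √(1.33017×10^11/1.148928×10^8) = 34.026 km/s.
Transfer-orbit speed at r₁ (vis-viva equation): v_p = √[μ(2/r₁ − 1/a_t)] = 43.239 km/s.
First burn Δv₁ = |v_p − v₁| = 9.213 km/s.
Circular speed at r₂: v₂ = √(μ/r₂) = 16.617 km/s.
Transfer-orbit speed at r₂: v_a = √[μ(2/r₂ − 1/a_t)] = 10.313 km/s.
Second burn Δv₂ = |v₂ − v_a| = 6.304 km/s.
Total Δv = Δv₁ + Δv₂ = 15.52 km/s.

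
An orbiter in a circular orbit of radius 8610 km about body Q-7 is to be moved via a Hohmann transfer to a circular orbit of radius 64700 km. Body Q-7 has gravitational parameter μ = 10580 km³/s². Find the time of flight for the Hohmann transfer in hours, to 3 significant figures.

t = 59.5 hours

Semi-major axis of the transfer orbit: a_t = (8610 + 64700)/2 = 36655 km.
By Kepler's third law the transfer-orbit period is T = 2π√(a_t³/μ), so t = T/2 = 2.143×10^5 s.
Converting: 2.143×10^5 s ÷ 3600 s/hour = 59.5 hours.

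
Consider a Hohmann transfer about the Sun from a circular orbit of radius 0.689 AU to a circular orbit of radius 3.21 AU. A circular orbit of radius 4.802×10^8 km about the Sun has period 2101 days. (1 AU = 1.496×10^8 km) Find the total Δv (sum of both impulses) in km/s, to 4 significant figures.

Δv = 16.90 km/s

From Kepler's third law T² = 4π²r³/μ at r = 4.802×10^8 km, T = 2101 days = 2101 × 86400 s = 1.815264×10^8 s: μ = 4π²r³/T² = 1.32662×10^11 km³/s².
In km: r₁ = 0.689 × 1.496×10^8 = 1.030744×10^8 km; r₂ = 3.21 × 1.496×10^8 = 4.80216×10^8 km.
Transfer-ellipse semi-major axis a_t = (r₁ + r₂)/2 = (1.030744×10^8 + 4.80216×10^8)/2 = 2.916452×10^8 km.
Circular speed at r₁: v₁ = √(μ/r₁) = √(1.32662×10^11/1.030744×10^8) = 35.88 km/s.
Transfer-orbit speed at r₁ (vis-viva equation): v_p = √[μ(2/r₁ − 1/a_t)] = 46.04 km/s.
First burn Δv₁ = |v_p − v₁| = 10.16 km/s.
At r₂, v₂ = √(μ/r₂) = 16.621 km/s.
Transfer-orbit speed at r₂: v_a = √[μ(2/r₂ − 1/a_t)] = 9.8810 km/s.
Second burn Δv₂ = |v₂ − v_a| = 6.740 km/s.
Total Δv = Δv₁ + Δv₂ = 16.90 km/s.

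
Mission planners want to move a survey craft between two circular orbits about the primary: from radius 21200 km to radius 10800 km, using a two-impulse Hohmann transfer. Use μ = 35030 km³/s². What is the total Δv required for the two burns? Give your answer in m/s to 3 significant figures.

Transfer-ellipse semi-major axis a_t = (r₁ + r₂)/2 = (21200 + 10800)/2 = 16000 km.
At r₁ the circular-orbit speed is v₁ = √(μ/r₁) = 1.2854 km/s.
Transfer-orbit speed at r₁ (vis-viva): v_a = √[μ(2/r₁ − 1/a_t)] = 1.0561 km/s.
First burn Δv₁ = |v_a − v₁| = 0.2293 km/s.
At r₂, v₂ = √(μ/r₂) = 1.8010 km/s.
Transfer-orbit speed at r₂: v_p = √[μ(2/r₂ − 1/a_t)] = 2.0731 km/s.
Second burn Δv₂ = |v₂ − v_p| = 0.2721 km/s.
Δv = Δv₁ + Δv₂ = 0.2293 + 0.2721 = 0.5014 km/s.

Δv = 501 m/s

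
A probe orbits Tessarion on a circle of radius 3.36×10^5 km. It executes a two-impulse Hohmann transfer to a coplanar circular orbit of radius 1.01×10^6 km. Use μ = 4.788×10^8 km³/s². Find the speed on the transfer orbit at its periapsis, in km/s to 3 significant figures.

v = 46.2 km/s

Semi-major axis of the transfer orbit: a_t = (3.360×10^5 + 1.010×10^6)/2 = 6.730×10^5 km.
The periapsis of the transfer ellipse is at r = 3.360×10^5 km.
Applying v² = μ(2/r − 1/a_t): v = 46.24 km/s.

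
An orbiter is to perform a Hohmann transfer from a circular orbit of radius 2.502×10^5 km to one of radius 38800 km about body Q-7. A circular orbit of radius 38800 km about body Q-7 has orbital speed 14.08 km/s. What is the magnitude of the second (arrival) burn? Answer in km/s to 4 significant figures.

From the circular-orbit relation v² = μ/r at r = 38800 km: μ = v²r = (14.08)² × 38800 = 7.69196×10^6 km³/s².
The Hohmann ellipse has a_t = (r₁ + r₂)/2 = 1.445×10^5 km.
Circular speed at r = 38800 km: v_c = √(μ/r) = 14.080 km/s.
Vis-viva on the transfer ellipse at r = 38800 km gives v_t = √[μ(2/r − 1/a_t)] = 18.527 km/s.
Δv₂ = |v_t − v_c| = |18.527 − 14.080| = 4.447 km/s.

Δv₂ = 4.447 km/s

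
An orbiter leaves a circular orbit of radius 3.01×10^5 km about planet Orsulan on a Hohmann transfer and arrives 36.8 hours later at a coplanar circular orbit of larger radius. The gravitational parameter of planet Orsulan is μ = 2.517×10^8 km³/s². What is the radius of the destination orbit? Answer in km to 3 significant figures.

Transfer time t = 36.8 hours = 1.3248×10^5 s, and t = π√(a_t³/μ).
So a_t = (μ t²/π²)^(1/3) = (2.517×10^8 × (1.3248×10^5)² / π²)^(1/3) = 7.6494×10^5 km.
Since a_t = (r₁ + r₂)/2, r₂ = 2a_t − r₁ = 2×7.6494×10^5 − 3.010×10^5 = 1.22888×10^6 km.

r₂ = 1.23×10^6 km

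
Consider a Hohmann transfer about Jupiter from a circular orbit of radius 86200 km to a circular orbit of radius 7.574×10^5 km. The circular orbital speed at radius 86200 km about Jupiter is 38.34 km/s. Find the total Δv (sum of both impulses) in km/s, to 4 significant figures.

Δv = 20.12 km/s

From the circular-orbit relation v² = μ/r at r = 86200 km: μ = v²r = (38.34)² × 86200 = 1.26710×10^8 km³/s².
The Hohmann ellipse has a_t = (r₁ + r₂)/2 = 4.218×10^5 km.
At r₁ the circular-orbit speed is v₁ = √(μ/r₁) = 38.340 km/s.
Transfer-orbit speed at r₁ (v² = μ(2/r − 1/a)): v_p = √[μ(2/r₁ − 1/a_t)] = 51.376 km/s.
First burn Δv₁ = |v_p − v₁| = 13.036 km/s.
Circular speed at r₂: v₂ = √(μ/r₂) = 12.9343 km/s.
Transfer-orbit speed at r₂: v_a = √[μ(2/r₂ − 1/a_t)] = 5.84714 km/s.
Second burn Δv₂ = |v₂ − v_a| = 7.0872 km/s.
Total Δv = Δv₁ + Δv₂ = 20.12 km/s.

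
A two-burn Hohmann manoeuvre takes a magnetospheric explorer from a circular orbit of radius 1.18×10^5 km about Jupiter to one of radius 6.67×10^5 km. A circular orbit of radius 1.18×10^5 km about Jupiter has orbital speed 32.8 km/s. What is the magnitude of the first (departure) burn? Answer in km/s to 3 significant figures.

From the circular-orbit relation v² = μ/r at r = 1.18×10^5 km: μ = v²r = (32.8)² × 1.18×10^5 = 1.26949×10^8 km³/s².
Transfer-ellipse semi-major axis a_t = (r₁ + r₂)/2 = (1.180×10^5 + 6.670×10^5)/2 = 3.925×10^5 km.
Circular speed at r = 1.180×10^5 km: v_c = √(μ/r) = 32.800 km/s.
Transfer-orbit speed at the same r (vis-viva, a = a_t): v_t = √[μ(2/r − 1/a_t)] = 42.758 km/s.
Δv₁ = |v_t − v_c| = |42.758 − 32.800| = 9.958 km/s.

Δv₁ = 9.96 km/s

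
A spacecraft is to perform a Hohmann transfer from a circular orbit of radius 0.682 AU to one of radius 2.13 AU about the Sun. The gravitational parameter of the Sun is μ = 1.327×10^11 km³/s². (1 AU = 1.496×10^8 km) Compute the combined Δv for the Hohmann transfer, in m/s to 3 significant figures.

Δv = 14500 m/s

In km: r₁ = 0.682 × 1.496×10^8 = 1.020272×10^8 km; r₂ = 2.13 × 1.496×10^8 = 3.18648×10^8 km.
The Hohmann ellipse has a_t = (r₁ + r₂)/2 = 2.103376×10^8 km.
Circular speed at r₁: v₁ = √(μ/r₁) = √(1.327×10^11/1.020272×10^8) = 36.064 km/s.
On the transfer ellipse at r₁, vis-viva gives v_p = √[μ(2/r₁ − 1/a_t)] = 44.389 km/s.
First burn Δv₁ = |v_p − v₁| = 8.325 km/s.
At r₂, v₂ = √(μ/r₂) = 20.407 km/s.
Transfer-orbit speed at r₂: v_a = √[μ(2/r₂ − 1/a_t)] = 14.213 km/s.
Second burn Δv₂ = |v₂ − v_a| = 6.194 km/s.
Total Δv = Δv₁ + Δv₂ = 14.52 km/s.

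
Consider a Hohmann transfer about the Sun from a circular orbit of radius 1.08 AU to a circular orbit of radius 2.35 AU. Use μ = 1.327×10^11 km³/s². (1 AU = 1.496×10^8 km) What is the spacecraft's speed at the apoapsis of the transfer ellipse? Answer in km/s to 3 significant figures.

In km: r₁ = 1.08 × 1.496×10^8 = 1.61568×10^8 km; r₂ = 2.35 × 1.496×10^8 = 3.5156×10^8 km.
The Hohmann ellipse has a_t = (r₁ + r₂)/2 = 2.56564×10^8 km.
At apoapsis, r = 3.5156×10^8 km.
Vis-viva: v = √[μ(2/r − 1/a_t)] = √[1.327×10^11 × (2/3.5156×10^8 − 1/2.56564×10^8)] = 15.42 km/s.

v = 15.4 km/s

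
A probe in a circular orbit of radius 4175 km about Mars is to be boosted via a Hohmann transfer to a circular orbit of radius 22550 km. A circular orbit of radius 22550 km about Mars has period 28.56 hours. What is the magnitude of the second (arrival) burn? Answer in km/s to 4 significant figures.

From Kepler's third law T² = 4π²r³/μ at r = 22550 km, T = 28.56 hours = 28.56 × 3600 s = 1.02816×10^5 s: μ = 4π²r³/T² = 42823.1 km³/s².
Semi-major axis of the transfer orbit: a_t = (4175 + 22550)/2 = 13362.5 km.
Circular speed at r = 22550 km: v_c = √(μ/r) = 1.3781 km/s.
Vis-viva on the transfer ellipse at r = 22550 km gives v_t = √[μ(2/r − 1/a_t)] = 0.77028 km/s.
Δv₂ = |v_t − v_c| = |0.77028 − 1.3781| = 0.6078 km/s.

Δv₂ = 0.6078 km/s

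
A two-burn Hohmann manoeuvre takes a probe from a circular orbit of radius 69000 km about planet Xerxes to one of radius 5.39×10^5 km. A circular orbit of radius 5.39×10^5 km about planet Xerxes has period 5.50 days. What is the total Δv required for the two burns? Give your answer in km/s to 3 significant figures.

Δv = 10.3 km/s

From Kepler's third law T² = 4π²r³/μ at r = 5.39×10^5 km, T = 5.50 days = 5.50 × 86400 s = 4.752×10^5 s: μ = 4π²r³/T² = 2.73762×10^7 km³/s².
The Hohmann ellipse has a_t = (r₁ + r₂)/2 = 3.040×10^5 km.
Circular speed at r₁: v₁ = √(μ/r₁) = √(2.73762×10^7/69000) = 19.9187 km/s.
On the transfer ellipse at r₁, v² = μ(2/r − 1/a) gives v_p = √[μ(2/r₁ − 1/a_t)] = 26.5228 km/s.
First burn Δv₁ = |v_p − v₁| = 6.6041 km/s.
At r₂, v₂ = √(μ/r₂) = 7.126761 km/s.
Transfer-orbit speed at r₂: v_a = √[μ(2/r₂ − 1/a_t)] = 3.395314 km/s.
Second burn Δv₂ = |v₂ − v_a| = 3.7314 km/s.
Δv = Δv₁ + Δv₂ = 6.6041 + 3.7314 = 10.34 km/s.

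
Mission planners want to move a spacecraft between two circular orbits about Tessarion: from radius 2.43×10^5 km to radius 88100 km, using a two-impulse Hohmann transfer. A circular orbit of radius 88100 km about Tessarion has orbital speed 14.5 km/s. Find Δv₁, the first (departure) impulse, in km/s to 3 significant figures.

From the circular-orbit relation v² = μ/r at r = 88100 km: μ = v²r = (14.5)² × 88100 = 1.85230×10^7 km³/s².
Semi-major axis of the transfer orbit: a_t = (2.430×10^5 + 88100)/2 = 1.6555×10^5 km.
On the circular orbit at r = 2.430×10^5 km, v_c = √(μ/r) = 8.731 km/s.
Vis-viva on the transfer ellipse at r = 2.430×10^5 km gives v_t = √[μ(2/r − 1/a_t)] = 6.369 km/s.
Δv₁ = |v_t − v_c| = |6.369 − 8.731| = 2.362 km/s.

Δv₁ = 2.36 km/s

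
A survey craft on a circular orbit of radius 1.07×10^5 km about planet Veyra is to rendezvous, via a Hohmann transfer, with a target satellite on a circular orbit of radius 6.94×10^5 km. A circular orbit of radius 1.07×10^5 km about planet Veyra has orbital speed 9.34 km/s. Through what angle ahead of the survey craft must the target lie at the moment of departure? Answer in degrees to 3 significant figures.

From the circular-orbit relation v² = μ/r at r = 1.07×10^5 km: μ = v²r = (9.34)² × 1.07×10^5 = 9.33421×10^6 km³/s².
Transfer-ellipse semi-major axis a_t = (r₁ + r₂)/2 = (1.070×10^5 + 6.940×10^5)/2 = 4.005×10^5 km.
Transfer time t = π√(a_t³/μ) = 2.60624×10^5 s.
Target angular speed ω₂ = √(μ/r₂³) = 5.28445×10^-6 rad/s.
Angle swept by the target during transfer: ω₂·t = 1.3773 rad = 78.91°.
The survey craft traverses 180° on the transfer ellipse, so the target must lead by 180° − 78.91° = 101°.

φ = 101°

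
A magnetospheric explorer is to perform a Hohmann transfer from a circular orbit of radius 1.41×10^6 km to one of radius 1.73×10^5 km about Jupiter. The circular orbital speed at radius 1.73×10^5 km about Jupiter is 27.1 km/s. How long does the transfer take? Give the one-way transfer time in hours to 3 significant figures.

From the circular-orbit relation v² = μ/r at r = 1.73×10^5 km: μ = v²r = (27.1)² × 1.73×10^5 = 1.27053×10^8 km³/s².
The Hohmann ellipse has a_t = (r₁ + r₂)/2 = 7.915×10^5 km.
Half the transfer-orbit period gives t = π√(a_t³/μ) = 1.963×10^5 s.
Converting: 1.963×10^5 s ÷ 3600 s/hour = 54.5 hours.

t = 54.5 hours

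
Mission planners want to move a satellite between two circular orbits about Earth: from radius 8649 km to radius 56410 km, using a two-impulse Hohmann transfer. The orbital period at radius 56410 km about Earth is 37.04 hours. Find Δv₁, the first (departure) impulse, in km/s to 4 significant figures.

Δv₁ = 2.151 km/s

From Kepler's third law T² = 4π²r³/μ at r = 56410 km, T = 37.04 hours = 37.04 × 3600 s = 1.33344×10^5 s: μ = 4π²r³/T² = 3.98548×10^5 km³/s².
Transfer-ellipse semi-major axis a_t = (r₁ + r₂)/2 = (8649 + 56410)/2 = 32529.5 km.
On the circular orbit at r = 8649 km, v_c = √(μ/r) = 6.788 km/s.
Vis-viva on the transfer ellipse at r = 8649 km gives v_t = √[μ(2/r − 1/a_t)] = 8.939 km/s.
Δv₁ = |v_t − v_c| = |8.939 − 6.788| = 2.151 km/s.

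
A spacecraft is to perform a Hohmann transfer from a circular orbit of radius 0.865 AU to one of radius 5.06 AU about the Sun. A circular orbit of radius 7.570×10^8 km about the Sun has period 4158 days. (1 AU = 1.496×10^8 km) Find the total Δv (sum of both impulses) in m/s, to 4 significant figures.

From Kepler's third law T² = 4π²r³/μ at r = 7.570×10^8 km, T = 4158 days = 4158 × 86400 s = 3.592512×10^8 s: μ = 4π²r³/T² = 1.32694×10^11 km³/s².
In km: r₁ = 0.865 × 1.496×10^8 = 1.29404×10^8 km; r₂ = 5.06 × 1.496×10^8 = 7.56976×10^8 km.
Semi-major axis of the transfer orbit: a_t = (1.29404×10^8 + 7.56976×10^8)/2 = 4.4319×10^8 km.
Circular speed at r₁: v₁ = √(μ/r₁) = √(1.32694×10^11/1.29404×10^8) = 32.022 km/s.
On the transfer ellipse at r₁, vis-viva equation gives v_p = √[μ(2/r₁ − 1/a_t)] = 41.850 km/s.
First burn Δv₁ = |v_p − v₁| = 9.828 km/s.
At r₂, v₂ = √(μ/r₂) = 13.24 km/s.
Transfer-orbit speed at r₂: v_a = √[μ(2/r₂ − 1/a_t)] = 7.154 km/s.
Second burn Δv₂ = |v₂ − v_a| = 6.086 km/s.
Total Δv = Δv₁ + Δv₂ = 15.91 km/s.

Δv = 15910 m/s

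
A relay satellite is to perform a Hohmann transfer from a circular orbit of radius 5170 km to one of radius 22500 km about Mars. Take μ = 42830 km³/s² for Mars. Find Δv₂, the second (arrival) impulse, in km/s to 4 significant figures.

Semi-major axis of the transfer orbit: a_t = (5170 + 22500)/2 = 13835 km.
On the circular orbit at r = 22500 km, v_c = √(μ/r) = 1.3797 km/s.
Transfer-orbit speed at the same r (vis-viva, a = a_t): v_t = √[μ(2/r − 1/a_t)] = 0.84341 km/s.
Δv₂ = |v_t − v_c| = |0.84341 − 1.3797| = 0.5363 km/s.

Δv₂ = 0.5363 km/s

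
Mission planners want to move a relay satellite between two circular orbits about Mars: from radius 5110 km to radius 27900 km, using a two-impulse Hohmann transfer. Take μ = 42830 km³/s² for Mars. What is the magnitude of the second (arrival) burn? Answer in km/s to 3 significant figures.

Δv₂ = 0.550 km/s

Transfer-ellipse semi-major axis a_t = (r₁ + r₂)/2 = (5110 + 27900)/2 = 16505 km.
On the circular orbit at r = 27900 km, v_c = √(μ/r) = 1.239 km/s.
Vis-viva on the transfer ellipse at r = 27900 km gives v_t = √[μ(2/r − 1/a_t)] = 0.6894 km/s.
Δv₂ = |v_t − v_c| = |0.6894 − 1.239| = 0.5496 km/s.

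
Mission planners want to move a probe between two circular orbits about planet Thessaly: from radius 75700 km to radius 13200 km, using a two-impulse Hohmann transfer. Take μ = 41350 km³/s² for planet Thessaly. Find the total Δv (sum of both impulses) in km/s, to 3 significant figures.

Transfer-ellipse semi-major axis a_t = (r₁ + r₂)/2 = (75700 + 13200)/2 = 44450 km.
Circular speed at r₁: v₁ = √(μ/r₁) = √(41350/75700) = 0.739077 km/s.
On the transfer ellipse at r₁, vis-viva equation gives v_a = √[μ(2/r₁ − 1/a_t)] = 0.402755 km/s.
First burn Δv₁ = |v_a − v₁| = 0.336322 km/s.
Circular speed at r₂: v₂ = √(μ/r₂) = 1.76991 km/s.
Transfer-orbit speed at r₂: v_p = √[μ(2/r₂ − 1/a_t)] = 2.30974 km/s.
Second burn Δv₂ = |v₂ − v_p| = 0.539830 km/s.
Total Δv = Δv₁ + Δv₂ = 0.8762 km/s.

Δv = 0.876 km/s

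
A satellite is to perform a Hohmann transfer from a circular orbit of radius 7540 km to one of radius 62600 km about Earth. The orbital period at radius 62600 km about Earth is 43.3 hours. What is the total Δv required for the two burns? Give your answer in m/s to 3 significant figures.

From Kepler's third law T² = 4π²r³/μ at r = 62600 km, T = 43.3 hours = 43.3 × 3600 s = 1.5588×10^5 s: μ = 4π²r³/T² = 3.98568×10^5 km³/s².
Semi-major axis of the transfer orbit: a_t = (7540 + 62600)/2 = 35070 km.
At r₁ the circular-orbit speed is v₁ = √(μ/r₁) = 7.271 km/s.
On the transfer ellipse at r₁, vis-viva gives v_p = √[μ(2/r₁ − 1/a_t)] = 9.714 km/s.
First burn Δv₁ = |v_p − v₁| = 2.443 km/s.
Circular speed at r₂: v₂ = √(μ/r₂) = 2.523 km/s.
Transfer-orbit speed at r₂: v_a = √[μ(2/r₂ − 1/a_t)] = 1.170 km/s.
Second burn Δv₂ = |v₂ − v_a| = 1.353 km/s.
Total Δv = Δv₁ + Δv₂ = 3.796 km/s.

Δv = 3800 m/s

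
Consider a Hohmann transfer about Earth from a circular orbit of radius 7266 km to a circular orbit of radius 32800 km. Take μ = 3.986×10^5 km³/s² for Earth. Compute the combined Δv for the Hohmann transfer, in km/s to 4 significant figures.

Transfer-ellipse semi-major axis a_t = (r₁ + r₂)/2 = (7266 + 32800)/2 = 20033 km.
Circular speed at r₁: v₁ = √(μ/r₁) = √(3.986×10^5/7266) = 7.4066 km/s.
On the transfer ellipse at r₁, vis-viva equation gives v_p = √[μ(2/r₁ − 1/a_t)] = 9.4773 km/s.
First burn Δv₁ = |v_p − v₁| = 2.0707 km/s.
At r₂, v₂ = √(μ/r₂) = 3.48603 km/s.
Transfer-orbit speed at r₂: v_a = √[μ(2/r₂ − 1/a_t)] = 2.09945 km/s.
Second burn Δv₂ = |v₂ − v_a| = 1.3866 km/s.
Δv = Δv₁ + Δv₂ = 2.0707 + 1.3866 = 3.457 km/s.

Δv = 3.457 km/s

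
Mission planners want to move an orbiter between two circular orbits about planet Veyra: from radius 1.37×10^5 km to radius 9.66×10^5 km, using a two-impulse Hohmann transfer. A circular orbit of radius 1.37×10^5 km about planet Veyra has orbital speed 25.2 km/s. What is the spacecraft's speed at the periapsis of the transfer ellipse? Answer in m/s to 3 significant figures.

From the circular-orbit relation v² = μ/r at r = 1.37×10^5 km: μ = v²r = (25.2)² × 1.37×10^5 = 8.70005×10^7 km³/s².
Semi-major axis of the transfer orbit: a_t = (1.370×10^5 + 9.660×10^5)/2 = 5.515×10^5 km.
The periapsis of the transfer ellipse is at r = 1.370×10^5 km.
Vis-viva: v = √[μ(2/r − 1/a_t)] = √[8.70005×10^7 × (2/1.370×10^5 − 1/5.515×10^5)] = 33.35 km/s.

v = 33400 m/s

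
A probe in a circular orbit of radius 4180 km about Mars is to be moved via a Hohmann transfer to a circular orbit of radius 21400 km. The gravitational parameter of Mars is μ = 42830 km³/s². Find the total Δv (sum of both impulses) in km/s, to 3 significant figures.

Δv = 1.55 km/s

Transfer-ellipse semi-major axis a_t = (r₁ + r₂)/2 = (4180 + 21400)/2 = 12790 km.
At r₁ the circular-orbit speed is v₁ = √(μ/r₁) = 3.2010 km/s.
On the transfer ellipse at r₁, v² = μ(2/r − 1/a) gives v_p = √[μ(2/r₁ − 1/a_t)] = 4.1405 km/s.
First burn Δv₁ = |v_p − v₁| = 0.9395 km/s.
Circular speed at r₂: v₂ = √(μ/r₂) = 1.4147 km/s.
Transfer-orbit speed at r₂: v_a = √[μ(2/r₂ − 1/a_t)] = 0.80876 km/s.
Second burn Δv₂ = |v₂ − v_a| = 0.6059 km/s.
Total Δv = Δv₁ + Δv₂ = 1.545 km/s.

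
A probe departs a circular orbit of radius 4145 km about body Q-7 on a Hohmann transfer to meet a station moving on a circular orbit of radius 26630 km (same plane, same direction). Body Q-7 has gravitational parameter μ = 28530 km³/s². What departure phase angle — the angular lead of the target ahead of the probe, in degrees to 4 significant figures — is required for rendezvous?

Transfer-ellipse semi-major axis a_t = (r₁ + r₂)/2 = (4145 + 26630)/2 = 15387.5 km.
Transfer time t = π√(a_t³/μ) = 35500 s.
The target's mean motion on its circular orbit is ω₂ = √(μ/r₂³) = 3.887×10^-5 rad/s.
Angle swept by the target during transfer: ω₂·t = 1.3799 rad = 79.06°.
The probe traverses 180° on the transfer ellipse, so the target must lead by 180° − 79.06° = 100.9°.

φ = 100.9°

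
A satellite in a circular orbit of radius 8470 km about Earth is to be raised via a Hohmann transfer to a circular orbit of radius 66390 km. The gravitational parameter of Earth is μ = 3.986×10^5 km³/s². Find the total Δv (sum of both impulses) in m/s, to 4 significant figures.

The Hohmann ellipse has a_t = (r₁ + r₂)/2 = 37430 km.
Circular speed at r₁: v₁ = √(μ/r₁) = √(3.986×10^5/8470) = 6.860 km/s.
Transfer-orbit speed at r₁ (vis-viva equation): v_p = √[μ(2/r₁ − 1/a_t)] = 9.136 km/s.
First burn Δv₁ = |v_p − v₁| = 2.276 km/s.
At r₂, v₂ = √(μ/r₂) = 2.4503 km/s.
Transfer-orbit speed at r₂: v_a = √[μ(2/r₂ − 1/a_t)] = 1.1656 km/s.
Second burn Δv₂ = |v₂ − v_a| = 1.285 km/s.
Δv = Δv₁ + Δv₂ = 2.276 + 1.285 = 3.561 km/s.

Δv = 3561 m/s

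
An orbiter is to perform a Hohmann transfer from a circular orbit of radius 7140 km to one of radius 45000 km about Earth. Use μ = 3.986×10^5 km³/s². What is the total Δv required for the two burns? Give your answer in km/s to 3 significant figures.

Δv = 3.76 km/s

Transfer-ellipse semi-major axis a_t = (r₁ + r₂)/2 = (7140 + 45000)/2 = 26070 km.
At r₁ the circular-orbit speed is v₁ = √(μ/r₁) = 7.47170 km/s.
On the transfer ellipse at r₁, vis-viva gives v_p = √[μ(2/r₁ − 1/a_t)] = 9.81647 km/s.
First burn Δv₁ = |v_p − v₁| = 2.34477 km/s.
Circular speed at r₂: v₂ = √(μ/r₂) = 2.976202 km/s.
Transfer-orbit speed at r₂: v_a = √[μ(2/r₂ − 1/a_t)] = 1.557546 km/s.
Second burn Δv₂ = |v₂ − v_a| = 1.41866 km/s.
Total Δv = Δv₁ + Δv₂ = 3.763 km/s.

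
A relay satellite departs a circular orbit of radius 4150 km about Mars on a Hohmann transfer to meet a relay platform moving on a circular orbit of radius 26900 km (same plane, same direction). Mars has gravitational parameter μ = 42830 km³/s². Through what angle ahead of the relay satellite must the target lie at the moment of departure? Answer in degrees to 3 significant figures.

Semi-major axis of the transfer orbit: a_t = (4150 + 26900)/2 = 15525 km.
Transfer time t = π√(a_t³/μ) = 29364.5 s.
Target angular speed ω₂ = √(μ/r₂³) = 4.69079×10^-5 rad/s.
Angle swept by the target during transfer: ω₂·t = 1.3774 rad = 78.92°.
Arrival is 180° from departure on the ellipse, so φ = 180° − 78.92° = 101°.

φ = 101°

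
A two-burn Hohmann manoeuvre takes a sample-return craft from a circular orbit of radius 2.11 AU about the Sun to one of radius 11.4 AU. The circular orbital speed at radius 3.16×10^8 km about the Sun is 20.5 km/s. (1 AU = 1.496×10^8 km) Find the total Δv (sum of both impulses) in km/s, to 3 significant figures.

Δv = 10.0 km/s

From the circular-orbit relation v² = μ/r at r = 3.16×10^8 km: μ = v²r = (20.5)² × 3.16×10^8 = 1.32799×10^11 km³/s².
In km: r₁ = 2.11 × 1.496×10^8 = 3.15656×10^8 km; r₂ = 11.4 × 1.496×10^8 = 1.70544×10^9 km.
Transfer-ellipse semi-major axis a_t = (r₁ + r₂)/2 = (3.15656×10^8 + 1.70544×10^9)/2 = 1.010548×10^9 km.
Circular speed at r₁: v₁ = √(μ/r₁) = √(1.32799×10^11/3.15656×10^8) = 20.511 km/s.
On the transfer ellipse at r₁, vis-viva equation gives v_p = √[μ(2/r₁ − 1/a_t)] = 26.646 km/s.
First burn Δv₁ = |v_p − v₁| = 6.135 km/s.
At r₂, v₂ = √(μ/r₂) = 8.824 km/s.
Transfer-orbit speed at r₂: v_a = √[μ(2/r₂ − 1/a_t)] = 4.932 km/s.
Second burn Δv₂ = |v₂ − v_a| = 3.892 km/s.
Total Δv = Δv₁ + Δv₂ = 10.03 km/s.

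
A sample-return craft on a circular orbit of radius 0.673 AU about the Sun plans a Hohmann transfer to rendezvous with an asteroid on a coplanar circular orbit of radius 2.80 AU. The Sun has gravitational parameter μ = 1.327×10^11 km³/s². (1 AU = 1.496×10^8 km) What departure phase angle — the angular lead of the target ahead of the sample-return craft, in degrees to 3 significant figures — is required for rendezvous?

In km: r₁ = 0.673 × 1.496×10^8 = 1.006808×10^8 km; r₂ = 2.80 × 1.496×10^8 = 4.1888×10^8 km.
Semi-major axis of the transfer orbit: a_t = (1.006808×10^8 + 4.1888×10^8)/2 = 2.597804×10^8 km.
Transfer time t = π√(a_t³/μ) = 3.6110×10^7 s.
Target angular speed ω₂ = √(μ/r₂³) = 4.2491×10^-8 rad/s.
Angle swept by the target during transfer: ω₂·t = 1.5344 rad = 87.91°.
Arrival is 180° from departure on the ellipse, so φ = 180° − 87.91° = 92.1°.

φ = 92.1°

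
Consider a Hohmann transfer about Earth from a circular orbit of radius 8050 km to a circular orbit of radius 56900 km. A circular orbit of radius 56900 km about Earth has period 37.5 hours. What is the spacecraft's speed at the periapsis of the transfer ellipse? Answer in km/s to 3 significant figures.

v = 9.32 km/s

From Kepler's third law T² = 4π²r³/μ at r = 56900 km, T = 37.5 hours = 37.5 × 3600 s = 1.350×10^5 s: μ = 4π²r³/T² = 3.99052×10^5 km³/s².
Semi-major axis of the transfer orbit: a_t = (8050 + 56900)/2 = 32475 km.
At periapsis, r = 8050 km.
From the vis-viva equation, v = √[μ(2/r − 1/a_t)] = 9.320 km/s.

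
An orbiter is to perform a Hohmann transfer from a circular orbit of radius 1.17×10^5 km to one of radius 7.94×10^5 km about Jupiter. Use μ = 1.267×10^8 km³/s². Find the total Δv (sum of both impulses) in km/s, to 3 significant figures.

Δv = 16.8 km/s

Semi-major axis of the transfer orbit: a_t = (1.170×10^5 + 7.940×10^5)/2 = 4.555×10^5 km.
Circular speed at r₁: v₁ = √(μ/r₁) = √(1.267×10^8/1.170×10^5) = 32.91 km/s.
Transfer-orbit speed at r₁ (vis-viva equation): v_p = √[μ(2/r₁ − 1/a_t)] = 43.45 km/s.
First burn Δv₁ = |v_p − v₁| = 10.54 km/s.
At r₂, v₂ = √(μ/r₂) = 12.632 km/s.
Transfer-orbit speed at r₂: v_a = √[μ(2/r₂ − 1/a_t)] = 6.4022 km/s.
Second burn Δv₂ = |v₂ − v_a| = 6.230 km/s.
Total Δv = Δv₁ + Δv₂ = 16.77 km/s.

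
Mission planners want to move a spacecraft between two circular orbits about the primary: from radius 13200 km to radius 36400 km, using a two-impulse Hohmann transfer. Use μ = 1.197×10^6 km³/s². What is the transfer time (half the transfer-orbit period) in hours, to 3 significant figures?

t = 3.12 hours

Transfer-ellipse semi-major axis a_t = (r₁ + r₂)/2 = (13200 + 36400)/2 = 24800 km.
Half the transfer-orbit period gives t = π√(a_t³/μ) = 11215 s.
Converting: 11215 s ÷ 3600 s/hour = 3.12 hours.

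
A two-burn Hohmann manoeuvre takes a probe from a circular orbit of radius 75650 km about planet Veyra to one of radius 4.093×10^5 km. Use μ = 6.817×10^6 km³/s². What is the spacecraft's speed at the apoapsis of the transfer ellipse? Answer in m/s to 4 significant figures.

The Hohmann ellipse has a_t = (r₁ + r₂)/2 = 2.42475×10^5 km.
At apoapsis, r = 4.093×10^5 km.
From the vis-viva equation, v = √[μ(2/r − 1/a_t)] = 2.280 km/s.

v = 2280 m/s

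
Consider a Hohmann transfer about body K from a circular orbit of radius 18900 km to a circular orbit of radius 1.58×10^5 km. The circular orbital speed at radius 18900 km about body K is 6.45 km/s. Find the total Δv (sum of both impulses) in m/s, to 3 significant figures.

From the circular-orbit relation v² = μ/r at r = 18900 km: μ = v²r = (6.45)² × 18900 = 7.86287×10^5 km³/s².
Semi-major axis of the transfer orbit: a_t = (18900 + 1.580×10^5)/2 = 88450 km.
Circular speed at r₁: v₁ = √(μ/r₁) = √(7.86287×10^5/18900) = 6.4500 km/s.
On the transfer ellipse at r₁, v² = μ(2/r − 1/a) gives v_p = √[μ(2/r₁ − 1/a_t)] = 8.6206 km/s.
First burn Δv₁ = |v_p − v₁| = 2.1706 km/s.
At r₂, v₂ = √(μ/r₂) = 2.2308 km/s.
Transfer-orbit speed at r₂: v_a = √[μ(2/r₂ − 1/a_t)] = 1.0312 km/s.
Second burn Δv₂ = |v₂ − v_a| = 1.1996 km/s.
Total Δv = Δv₁ + Δv₂ = 3.370 km/s.

Δv = 3370 m/s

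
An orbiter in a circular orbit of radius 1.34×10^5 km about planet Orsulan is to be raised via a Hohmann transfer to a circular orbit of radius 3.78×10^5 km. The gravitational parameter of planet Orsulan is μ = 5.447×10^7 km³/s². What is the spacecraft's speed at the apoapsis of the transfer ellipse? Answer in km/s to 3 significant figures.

v = 8.68 km/s

The Hohmann ellipse has a_t = (r₁ + r₂)/2 = 2.560×10^5 km.
The apoapsis of the transfer ellipse is at r = 3.780×10^5 km.
Vis-viva: v = √[μ(2/r − 1/a_t)] = √[5.447×10^7 × (2/3.780×10^5 − 1/2.560×10^5)] = 8.685 km/s.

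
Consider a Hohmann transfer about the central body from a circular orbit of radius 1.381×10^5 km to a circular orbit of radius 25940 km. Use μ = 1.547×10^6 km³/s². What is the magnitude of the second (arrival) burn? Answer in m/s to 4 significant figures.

Δv₂ = 2298 m/s

Semi-major axis of the transfer orbit: a_t = (1.381×10^5 + 25940)/2 = 82020 km.
On the circular orbit at r = 25940 km, v_c = √(μ/r) = 7.72254 km/s.
Transfer-orbit speed at the same r (vis-viva, a = a_t): v_t = √[μ(2/r − 1/a_t)] = 10.0207 km/s.
Δv₂ = |v_t − v_c| = |10.0207 − 7.72254| = 2.298 km/s.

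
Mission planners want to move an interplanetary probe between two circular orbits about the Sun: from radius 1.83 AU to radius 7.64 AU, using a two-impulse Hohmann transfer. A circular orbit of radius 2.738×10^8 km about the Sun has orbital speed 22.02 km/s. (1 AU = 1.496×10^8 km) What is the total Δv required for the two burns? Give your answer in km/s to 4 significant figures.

Δv = 10.03 km/s

From the circular-orbit relation v² = μ/r at r = 2.738×10^8 km: μ = v²r = (22.02)² × 2.738×10^8 = 1.32760×10^11 km³/s².
In km: r₁ = 1.83 × 1.496×10^8 = 2.73768×10^8 km; r₂ = 7.64 × 1.496×10^8 = 1.142944×10^9 km.
Transfer-ellipse semi-major axis a_t = (r₁ + r₂)/2 = (2.73768×10^8 + 1.142944×10^9)/2 = 7.08356×10^8 km.
At r₁ the circular-orbit speed is v₁ = √(μ/r₁) = 22.021 km/s.
On the transfer ellipse at r₁, vis-viva gives v_p = √[μ(2/r₁ − 1/a_t)] = 27.972 km/s.
First burn Δv₁ = |v_p − v₁| = 5.951 km/s.
Circular speed at r₂: v₂ = √(μ/r₂) = 10.7776 km/s.
Transfer-orbit speed at r₂: v_a = √[μ(2/r₂ − 1/a_t)] = 6.70019 km/s.
Second burn Δv₂ = |v₂ − v_a| = 4.077 km/s.
Δv = Δv₁ + Δv₂ = 5.951 + 4.077 = 10.03 km/s.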